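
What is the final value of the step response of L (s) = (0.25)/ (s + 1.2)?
FVT: lim_{t→∞} y(t) = lim_{s→0} s*Y(s) where Y(s) = L(s)/s.
= lim_{s→0} L(s) = L(0) = num(0)/den(0) = 0.25/1.2 = 0.2083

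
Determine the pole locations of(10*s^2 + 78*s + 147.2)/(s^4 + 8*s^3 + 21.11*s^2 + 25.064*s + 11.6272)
Set denominator = 0: s^4 + 8*s^3 + 21.11*s^2 + 25.064*s + 11.6272 = (s + 1.3)(s + 4.3)(s^2 + 2.4*s + 2.08) = 0 → Poles: -1.2 + 0.8j, -1.2 - 0.8j, -1.3, -4.3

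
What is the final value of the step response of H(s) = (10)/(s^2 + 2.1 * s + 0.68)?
FVT: lim_{t→∞} y(t) = lim_{s→0} s*Y(s) where Y(s) = H(s)/s.
= lim_{s→0} H(s) = H(0) = num(0)/den(0) = 10/0.68 = 14.71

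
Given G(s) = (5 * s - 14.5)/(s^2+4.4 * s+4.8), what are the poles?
Set denominator = 0: s^2 + 4.4*s + 4.8 = (s + 2.4)(s + 2) = 0 → Poles: -2, -2.4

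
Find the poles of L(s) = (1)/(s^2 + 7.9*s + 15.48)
Set denominator = 0: s^2 + 7.9*s + 15.48 = (s + 3.6)(s + 4.3) = 0 → Poles: -3.6, -4.3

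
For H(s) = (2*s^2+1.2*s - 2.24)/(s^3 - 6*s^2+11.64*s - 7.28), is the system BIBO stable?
Denominator: s^3 - 6*s^2 + 11.64*s - 7.28 = (s - 2)(s - 1.4)(s - 2.6). Poles: 1.4, 2, 2.6. All Re(p)<0: No (unstable)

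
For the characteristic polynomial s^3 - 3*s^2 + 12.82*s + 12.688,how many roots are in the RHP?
s^3 - 3*s^2 + 12.82*s + 12.688 = (s + 0.8)(s^2 - 3.8*s + 15.86). Poles: -0.8, 1.9 + 3.5j, 1.9 - 3.5j. RHP poles (Re>0): 2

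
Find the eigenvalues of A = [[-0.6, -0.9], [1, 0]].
Eigenvalues solve det(λI - A) = 0.
Characteristic polynomial: λ^2 + 0.6*λ + 0.9 = 0.
Roots: -0.3 + 0.9j, -0.3 - 0.9j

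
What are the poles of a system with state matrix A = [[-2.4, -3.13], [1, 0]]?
Eigenvalues solve det(λI - A) = 0.
Characteristic polynomial: λ^2 + 2.4*λ + 3.13 = 0.
Roots: -1.2 + 1.3j, -1.2 - 1.3j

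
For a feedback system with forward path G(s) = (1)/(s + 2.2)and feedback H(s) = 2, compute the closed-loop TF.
Closed-loop T = G/(1+GH).
Numerator: G_num * H_den = 1.
Denominator: G_den * H_den + G_num * H_num = (s + 2.2) + (2) = s + 4.2.
T(s) = (1)/(s + 4.2)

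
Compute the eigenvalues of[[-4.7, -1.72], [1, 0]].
Eigenvalues solve det(λI - A) = 0.
Characteristic polynomial: λ^2 + 4.7*λ + 1.72 = 0.
Factor: (λ + 0.4)(λ + 4.3) = 0.
Roots: -0.4, -4.3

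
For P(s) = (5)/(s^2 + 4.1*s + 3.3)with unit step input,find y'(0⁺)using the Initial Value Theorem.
IVT: y'(0⁺) = lim_{s→∞} s²·Y(s) = lim_{s→∞} s·P(s).
deg(num) = 0, deg(den) = 2, relative degree = 2 ≥ 2, so s·P(s) → 0. Initial slope = 0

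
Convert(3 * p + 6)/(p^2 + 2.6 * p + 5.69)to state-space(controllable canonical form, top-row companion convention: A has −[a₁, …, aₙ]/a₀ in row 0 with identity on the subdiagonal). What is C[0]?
Reachable canonical form: C = numerator coefficients (right-aligned, zero-padded to length n).
num = 3*p + 6, C = [[3, 6]].
C[0] = 3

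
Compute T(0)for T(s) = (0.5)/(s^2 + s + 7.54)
DC gain = T(0) = num(0)/den(0) = 0.5/7.54 = 0.06631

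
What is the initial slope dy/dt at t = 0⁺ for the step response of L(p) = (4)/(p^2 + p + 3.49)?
IVT: y'(0⁺) = lim_{p→∞} p²·Y(p) = lim_{p→∞} p·L(p).
deg(num) = 0, deg(den) = 2, relative degree = 2 ≥ 2, so p·L(p) → 0. Initial slope = 0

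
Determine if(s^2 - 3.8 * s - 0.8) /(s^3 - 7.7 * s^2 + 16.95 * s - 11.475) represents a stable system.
Denominator: s^3 - 7.7*s^2 + 16.95*s - 11.475 = (s - 1.5)(s - 1.7)(s - 4.5). Poles: 1.5, 1.7, 4.5. All Re(p)<0: No (unstable)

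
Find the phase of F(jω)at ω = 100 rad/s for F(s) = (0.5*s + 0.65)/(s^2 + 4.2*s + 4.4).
Substitute s = j*100: F(j100) = 0.0001449 - 0.00499611j.
∠F(j100) = atan2(Im, Re) = atan2(-0.00499611, 0.0001449) = -88.34°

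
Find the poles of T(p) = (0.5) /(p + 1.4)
Set denominator = 0: p + 1.4 = 0 → Poles: -1.4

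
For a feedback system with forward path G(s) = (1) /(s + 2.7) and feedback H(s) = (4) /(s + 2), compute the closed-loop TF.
Closed-loop T = G/(1+GH).
Numerator: G_num * H_den = s + 2.
Denominator: G_den * H_den + G_num * H_num = (s^2 + 4.7*s + 5.4) + (4) = s^2 + 4.7*s + 9.4.
T(s) = (s + 2)/(s^2 + 4.7*s + 9.4)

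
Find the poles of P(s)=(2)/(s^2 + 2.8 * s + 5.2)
Set denominator = 0: s^2 + 2.8*s + 5.2 = 0 → Poles: -1.4 + 1.8j, -1.4 - 1.8j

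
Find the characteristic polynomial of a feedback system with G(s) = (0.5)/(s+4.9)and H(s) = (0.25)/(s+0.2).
Characteristic poly = G_den * H_den + G_num * H_num = (s^2 + 5.1*s + 0.98) + (0.125) = s^2 + 5.1*s + 1.105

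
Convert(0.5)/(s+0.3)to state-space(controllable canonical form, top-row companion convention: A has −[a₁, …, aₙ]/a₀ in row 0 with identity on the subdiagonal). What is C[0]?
Reachable canonical form: C = numerator coefficients (right-aligned, zero-padded to length n).
num = 0.5, C = [[0.5]].
C[0] = 0.5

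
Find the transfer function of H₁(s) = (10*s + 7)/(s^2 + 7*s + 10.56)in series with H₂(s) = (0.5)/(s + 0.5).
Series: H = H₁ · H₂ = (n₁·n₂)/(d₁·d₂).
Num: n₁·n₂ = 5*s + 3.5. Den: d₁·d₂ = s^3 + 7.5*s^2 + 14.06*s + 5.28.
H(s) = (5*s + 3.5)/(s^3 + 7.5*s^2 + 14.06*s + 5.28)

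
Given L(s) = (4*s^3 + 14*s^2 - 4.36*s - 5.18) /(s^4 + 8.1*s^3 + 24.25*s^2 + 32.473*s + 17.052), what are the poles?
Set denominator = 0: s^4 + 8.1*s^3 + 24.25*s^2 + 32.473*s + 17.052 = (s + 2.9)(s + 2.4)(s^2 + 2.8*s + 2.45) = 0 → Poles: -1.4 + 0.7j, -1.4 - 0.7j, -2.4, -2.9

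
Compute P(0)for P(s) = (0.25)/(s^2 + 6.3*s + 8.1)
DC gain = P(0) = num(0)/den(0) = 0.25/8.1 = 0.03086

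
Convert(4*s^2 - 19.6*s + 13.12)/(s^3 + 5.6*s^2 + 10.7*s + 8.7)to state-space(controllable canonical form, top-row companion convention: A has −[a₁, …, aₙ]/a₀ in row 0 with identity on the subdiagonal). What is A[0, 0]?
Reachable canonical form for den = s^3 + 5.6*s^2 + 10.7*s + 8.7: top row of A = -[a₁,a₂,...,aₙ]/a₀, ones on the subdiagonal, zeros elsewhere.
A = [[-5.6, -10.7, -8.7], [1, 0, 0], [0, 1, 0]].
A[0,0] = -5.6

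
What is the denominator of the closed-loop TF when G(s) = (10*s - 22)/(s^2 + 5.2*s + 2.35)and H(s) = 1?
Characteristic poly = G_den * H_den + G_num * H_num = (s^2 + 5.2*s + 2.35) + (10*s - 22) = s^2 + 15.2*s - 19.65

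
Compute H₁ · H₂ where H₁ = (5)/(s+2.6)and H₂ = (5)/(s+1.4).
Series: H = H₁ · H₂ = (n₁·n₂)/(d₁·d₂).
Num: n₁·n₂ = 25. Den: d₁·d₂ = s^2 + 4*s + 3.64.
H(s) = (25)/(s^2 + 4*s + 3.64)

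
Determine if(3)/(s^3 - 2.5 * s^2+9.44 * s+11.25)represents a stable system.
Denominator: s^3 - 2.5*s^2 + 9.44*s + 11.25 = (s + 0.9)(s^2 - 3.4*s + 12.5). Poles: -0.9, 1.7 + 3.1j, 1.7 - 3.1j. All Re(p)<0: No (unstable)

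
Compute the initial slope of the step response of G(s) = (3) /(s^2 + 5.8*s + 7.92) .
IVT: y'(0⁺) = lim_{s→∞} s²·Y(s) = lim_{s→∞} s·G(s).
deg(num) = 0, deg(den) = 2, relative degree = 2 ≥ 2, so s·G(s) → 0. Initial slope = 0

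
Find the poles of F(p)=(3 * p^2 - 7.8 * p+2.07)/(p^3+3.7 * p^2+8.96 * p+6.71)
Set denominator = 0: p^3 + 3.7*p^2 + 8.96*p + 6.71 = (p + 1.1)(p^2 + 2.6*p + 6.1) = 0 → Poles: -1.1, -1.3 + 2.1j, -1.3 - 2.1j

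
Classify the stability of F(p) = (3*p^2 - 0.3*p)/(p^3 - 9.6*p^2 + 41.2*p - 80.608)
Denominator: p^3 - 9.6*p^2 + 41.2*p - 80.608 = (p - 4.4)(p^2 - 5.2*p + 18.32). Poles: 2.6 + 3.4j, 2.6 - 3.4j, 4.4. Unstable (3 pole(s) in RHP)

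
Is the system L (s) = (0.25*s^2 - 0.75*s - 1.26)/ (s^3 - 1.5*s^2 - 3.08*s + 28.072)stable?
Denominator: s^3 - 1.5*s^2 - 3.08*s + 28.072 = (s + 2.9)(s^2 - 4.4*s + 9.68). Poles: -2.9, 2.2 + 2.2j, 2.2 - 2.2j. All Re(p)<0: No (unstable)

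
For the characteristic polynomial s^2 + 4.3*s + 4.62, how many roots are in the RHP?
s^2 + 4.3*s + 4.62 = (s + 2.1)(s + 2.2). Poles: -2.1, -2.2. RHP poles (Re>0): 0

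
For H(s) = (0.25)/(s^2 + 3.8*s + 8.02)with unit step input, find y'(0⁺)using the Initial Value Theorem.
IVT: y'(0⁺) = lim_{s→∞} s²·Y(s) = lim_{s→∞} s·H(s).
deg(num) = 0, deg(den) = 2, relative degree = 2 ≥ 2, so s·H(s) → 0. Initial slope = 0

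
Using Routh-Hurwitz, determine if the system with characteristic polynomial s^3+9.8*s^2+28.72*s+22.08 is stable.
Routh array:
s^3: [1, 28.72]; s^2: [9.8, 22.08]; s^1: [26.4669]; s^0: [22.08]
First column: [1, 9.8, 26.4669, 22.08]. Sign changes = 0.
Yes, stable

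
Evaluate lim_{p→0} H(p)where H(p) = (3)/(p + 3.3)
DC gain = H(0) = num(0)/den(0) = 3/3.3 = 0.9091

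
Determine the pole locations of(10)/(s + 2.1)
Set denominator = 0: s + 2.1 = 0 → Poles: -2.1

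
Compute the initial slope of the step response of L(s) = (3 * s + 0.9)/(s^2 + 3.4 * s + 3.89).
IVT: y'(0⁺) = lim_{s→∞} s²·Y(s) = lim_{s→∞} s·L(s).
deg(num) = 1, deg(den) = 2, relative degree = 1, so s·L(s) → (leading num)/(leading den) = 3/1 = 3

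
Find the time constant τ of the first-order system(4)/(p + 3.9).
First-order system: τ = -1/pole. Pole = -3.9. τ = -1/(-3.9) = 0.2564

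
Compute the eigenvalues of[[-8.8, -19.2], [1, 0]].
Eigenvalues solve det(λI - A) = 0.
Characteristic polynomial: λ^2 + 8.8*λ + 19.2 = 0.
Factor: (λ + 4)(λ + 4.8) = 0.
Roots: -4, -4.8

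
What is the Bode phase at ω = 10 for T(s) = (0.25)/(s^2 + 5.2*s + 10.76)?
Substitute s = j*10: T(j10) = -0.00209134 - 0.00121862j.
∠T(j10) = atan2(Im, Re) = atan2(-0.00121862, -0.00209134) = -149.77°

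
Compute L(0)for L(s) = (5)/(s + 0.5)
DC gain = L(0) = num(0)/den(0) = 5/0.5 = 10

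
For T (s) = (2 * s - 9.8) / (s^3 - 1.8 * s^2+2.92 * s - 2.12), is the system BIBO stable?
Denominator: s^3 - 1.8*s^2 + 2.92*s - 2.12 = (s - 1)(s^2 - 0.8*s + 2.12). Poles: 0.4 + 1.4j, 0.4 - 1.4j, 1. All Re(p)<0: No (unstable)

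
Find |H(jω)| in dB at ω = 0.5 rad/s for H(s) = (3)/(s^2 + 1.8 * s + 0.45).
Substitute s = j*0.5: H(j0.5) = 0.705882 - 3.17647j.
|H(j0.5)| = sqrt(Re² + Im²) = 3.254.
20*log₁₀(3.254) = 10.25 dB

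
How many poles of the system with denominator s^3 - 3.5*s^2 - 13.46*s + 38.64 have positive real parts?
s^3 - 3.5*s^2 - 13.46*s + 38.64 = (s - 2.4)(s - 4.6)(s + 3.5). Poles: -3.5, 2.4, 4.6. RHP poles (Re>0): 2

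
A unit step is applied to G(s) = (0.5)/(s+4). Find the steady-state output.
FVT: lim_{t→∞} y(t) = lim_{s→0} s*Y(s) where Y(s) = G(s)/s.
= lim_{s→0} G(s) = G(0) = num(0)/den(0) = 0.5/4 = 0.125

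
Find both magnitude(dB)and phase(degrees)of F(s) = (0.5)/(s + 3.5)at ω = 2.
Substitute s = j*2: F(j2) = 0.107692 - 0.0615385j.
|F| = 20*log₁₀(sqrt(Re²+Im²)) = -18.13 dB.
∠F = atan2(Im, Re) = -29.74°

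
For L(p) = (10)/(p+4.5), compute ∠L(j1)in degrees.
Substitute p = j*1: L(j1) = 2.11765 - 0.470588j.
∠L(j1) = atan2(Im, Re) = atan2(-0.470588, 2.11765) = -12.53°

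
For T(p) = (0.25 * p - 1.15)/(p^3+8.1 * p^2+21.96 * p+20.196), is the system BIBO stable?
Denominator: p^3 + 8.1*p^2 + 21.96*p + 20.196 = (p + 3.3)(p^2 + 4.8*p + 6.12). Poles: -2.4 + 0.6j, -2.4 - 0.6j, -3.3. All Re(p)<0: Yes (stable)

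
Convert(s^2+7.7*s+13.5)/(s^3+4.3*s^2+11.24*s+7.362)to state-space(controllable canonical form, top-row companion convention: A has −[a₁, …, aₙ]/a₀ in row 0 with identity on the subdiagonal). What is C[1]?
Reachable canonical form: C = numerator coefficients (right-aligned, zero-padded to length n).
num = s^2 + 7.7*s + 13.5, C = [[1, 7.7, 13.5]].
C[1] = 7.7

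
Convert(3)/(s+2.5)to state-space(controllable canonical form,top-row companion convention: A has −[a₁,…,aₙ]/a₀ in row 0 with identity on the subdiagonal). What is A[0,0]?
Reachable canonical form for den = s + 2.5: top row of A = -[a₁,a₂,...,aₙ]/a₀, ones on the subdiagonal, zeros elsewhere.
A = [[-2.5]].
A[0,0] = -2.5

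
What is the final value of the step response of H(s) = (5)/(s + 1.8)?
FVT: lim_{t→∞} y(t) = lim_{s→0} s*Y(s) where Y(s) = H(s)/s.
= lim_{s→0} H(s) = H(0) = num(0)/den(0) = 5/1.8 = 2.778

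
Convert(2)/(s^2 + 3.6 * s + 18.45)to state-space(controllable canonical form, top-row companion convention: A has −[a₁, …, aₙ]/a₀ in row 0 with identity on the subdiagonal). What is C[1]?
Reachable canonical form: C = numerator coefficients (right-aligned, zero-padded to length n).
num = 2, C = [[0, 2]].
C[1] = 2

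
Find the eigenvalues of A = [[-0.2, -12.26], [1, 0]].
Eigenvalues solve det(λI - A) = 0.
Characteristic polynomial: λ^2 + 0.2*λ + 12.26 = 0.
Roots: -0.1 + 3.5j, -0.1 - 3.5j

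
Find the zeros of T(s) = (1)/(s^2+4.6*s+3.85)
Numerator is a nonzero constant (1) → Zeros: none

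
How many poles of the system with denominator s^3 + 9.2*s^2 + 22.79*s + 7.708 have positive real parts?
s^3 + 9.2*s^2 + 22.79*s + 7.708 = (s + 4.1)(s + 0.4)(s + 4.7). Poles: -0.4, -4.1, -4.7. RHP poles (Re>0): 0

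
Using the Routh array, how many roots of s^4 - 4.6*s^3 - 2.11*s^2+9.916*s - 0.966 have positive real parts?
Routh array:
s^4: [1, -2.11, -0.966]; s^3: [-4.6, 9.916]; s^2: [0.0456522, -0.966]; s^1: [-87.42]; s^0: [-0.966]
First column: [1, -4.6, 0.0456522, -87.42, -0.966]. Sign changes = RHP roots = 3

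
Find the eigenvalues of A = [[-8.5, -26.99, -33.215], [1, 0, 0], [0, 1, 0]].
Eigenvalues solve det(λI - A) = 0.
Characteristic polynomial: λ^3 + 8.5*λ^2 + 26.99*λ + 33.215 = 0.
Factor: (λ + 3.5)(λ^2 + 5*λ + 9.49) = 0.
Roots: -2.5 + 1.8j, -2.5 - 1.8j, -3.5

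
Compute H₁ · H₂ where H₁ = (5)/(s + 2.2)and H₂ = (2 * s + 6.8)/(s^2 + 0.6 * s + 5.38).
Series: H = H₁ · H₂ = (n₁·n₂)/(d₁·d₂).
Num: n₁·n₂ = 10*s + 34. Den: d₁·d₂ = s^3 + 2.8*s^2 + 6.7*s + 11.836.
H(s) = (10*s + 34)/(s^3 + 2.8*s^2 + 6.7*s + 11.836)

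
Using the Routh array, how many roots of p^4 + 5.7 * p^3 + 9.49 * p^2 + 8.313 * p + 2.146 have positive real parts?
Routh array:
p^4: [1, 9.49, 2.146]; p^3: [5.7, 8.313]; p^2: [8.03158, 2.146]; p^1: [6.78999]; p^0: [2.146]
First column: [1, 5.7, 8.03158, 6.78999, 2.146]. Sign changes = RHP roots = 0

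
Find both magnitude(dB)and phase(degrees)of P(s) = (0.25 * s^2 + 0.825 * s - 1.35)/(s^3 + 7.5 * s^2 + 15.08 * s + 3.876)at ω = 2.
Substitute s = j*2: P(j2) = 0.0834708 + 0.0076448j.
|P| = 20*log₁₀(sqrt(Re²+Im²)) = -21.53 dB.
∠P = atan2(Im, Re) = 5.23°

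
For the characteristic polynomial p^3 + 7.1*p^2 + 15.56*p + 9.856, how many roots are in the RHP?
p^3 + 7.1*p^2 + 15.56*p + 9.856 = (p + 1.1)(p + 3.2)(p + 2.8). Poles: -1.1, -2.8, -3.2. RHP poles (Re>0): 0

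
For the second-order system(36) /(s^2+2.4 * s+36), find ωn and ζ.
Standard form: ωn²/(s²+2ζωn·s+ωn²).
const=36=ωn² → ωn=6, s coeff=2.4=2ζωn → ζ=0.2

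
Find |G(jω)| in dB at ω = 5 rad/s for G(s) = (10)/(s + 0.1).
Substitute s = j*5: G(j5) = 0.039984 - 1.9992j.
|G(j5)| = sqrt(Re² + Im²) = 2.
20*log₁₀(2) = 6.02 dB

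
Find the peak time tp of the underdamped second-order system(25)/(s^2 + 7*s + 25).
Standard form: ωn²/(s²+2ζωn·s+ωn²) → ωn = 5, ζ = 0.7.
ωd = ωn·√(1-ζ²) = 5·√(1-0.7²) = 3.571.
tp = π/ωd = π/3.571 = 0.8798 s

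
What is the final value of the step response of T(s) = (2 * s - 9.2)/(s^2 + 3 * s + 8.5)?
FVT: lim_{t→∞} y(t) = lim_{s→0} s*Y(s) where Y(s) = T(s)/s.
= lim_{s→0} T(s) = T(0) = num(0)/den(0) = -9.2/8.5 = -1.082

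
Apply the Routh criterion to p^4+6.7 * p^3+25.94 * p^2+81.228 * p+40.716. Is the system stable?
Routh array:
p^4: [1, 25.94, 40.716]; p^3: [6.7, 81.228]; p^2: [13.8164, 40.716]; p^1: [61.4836]; p^0: [40.716]
First column: [1, 6.7, 13.8164, 61.4836, 40.716]. Sign changes = 0.
Yes, stable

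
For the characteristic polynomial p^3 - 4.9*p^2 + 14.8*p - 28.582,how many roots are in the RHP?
p^3 - 4.9*p^2 + 14.8*p - 28.582 = (p - 3.1)(p^2 - 1.8*p + 9.22). Poles: 0.9 + 2.9j, 0.9 - 2.9j, 3.1. RHP poles (Re>0): 3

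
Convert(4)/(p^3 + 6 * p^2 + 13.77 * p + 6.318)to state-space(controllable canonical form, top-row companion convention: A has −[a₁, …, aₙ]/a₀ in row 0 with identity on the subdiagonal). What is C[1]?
Reachable canonical form: C = numerator coefficients (right-aligned, zero-padded to length n).
num = 4, C = [[0, 0, 4]].
C[1] = 0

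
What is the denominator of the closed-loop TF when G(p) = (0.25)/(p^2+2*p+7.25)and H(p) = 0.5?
Characteristic poly = G_den * H_den + G_num * H_num = (p^2 + 2*p + 7.25) + (0.125) = p^2 + 2*p + 7.375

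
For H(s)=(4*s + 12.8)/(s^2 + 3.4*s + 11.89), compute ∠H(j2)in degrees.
Substitute s = j*2: H(j2) = 1.43229 - 0.220477j.
∠H(j2) = atan2(Im, Re) = atan2(-0.220477, 1.43229) = -8.75°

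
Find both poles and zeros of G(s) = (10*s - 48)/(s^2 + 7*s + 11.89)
Set denominator = 0: s^2 + 7*s + 11.89 = (s + 2.9)(s + 4.1) = 0 → Poles: -2.9, -4.1
Set numerator = 0: 10*s - 48 = 0 → Zeros: 4.8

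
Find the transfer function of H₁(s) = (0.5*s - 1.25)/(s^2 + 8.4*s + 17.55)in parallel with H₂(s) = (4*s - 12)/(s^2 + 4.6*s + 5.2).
Parallel: H = H₁ + H₂ = (n₁·d₂ + n₂·d₁)/(d₁·d₂).
n₁·d₂ = 0.5*s^3 + 1.05*s^2 - 3.15*s - 6.5. n₂·d₁ = 4*s^3 + 21.6*s^2 - 30.6*s - 210.6. Sum = 4.5*s^3 + 22.65*s^2 - 33.75*s - 217.1. d₁·d₂ = s^4 + 13*s^3 + 61.39*s^2 + 124.41*s + 91.26.
H(s) = (4.5*s^3 + 22.65*s^2 - 33.75*s - 217.1)/(s^4 + 13*s^3 + 61.39*s^2 + 124.41*s + 91.26)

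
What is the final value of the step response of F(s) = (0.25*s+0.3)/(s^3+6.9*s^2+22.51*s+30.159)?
FVT: lim_{t→∞} y(t) = lim_{s→0} s*Y(s) where Y(s) = F(s)/s.
= lim_{s→0} F(s) = F(0) = num(0)/den(0) = 0.3/30.159 = 0.009947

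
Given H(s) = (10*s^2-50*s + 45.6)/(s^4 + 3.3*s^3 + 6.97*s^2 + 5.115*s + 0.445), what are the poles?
Set denominator = 0: s^4 + 3.3*s^3 + 6.97*s^2 + 5.115*s + 0.445 = (s + 1)(s + 0.1)(s^2 + 2.2*s + 4.45) = 0 → Poles: -0.1, -1, -1.1 + 1.8j, -1.1 - 1.8j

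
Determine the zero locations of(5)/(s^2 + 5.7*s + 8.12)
Numerator is a nonzero constant (5) → Zeros: none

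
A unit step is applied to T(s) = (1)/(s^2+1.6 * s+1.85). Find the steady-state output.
FVT: lim_{t→∞} y(t) = lim_{s→0} s*Y(s) where Y(s) = T(s)/s.
= lim_{s→0} T(s) = T(0) = num(0)/den(0) = 1/1.85 = 0.5405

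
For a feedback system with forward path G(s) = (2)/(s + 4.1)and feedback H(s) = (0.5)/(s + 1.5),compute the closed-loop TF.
Closed-loop T = G/(1+GH).
Numerator: G_num * H_den = 2*s + 3.
Denominator: G_den * H_den + G_num * H_num = (s^2 + 5.6*s + 6.15) + (1) = s^2 + 5.6*s + 7.15.
T(s) = (2*s + 3)/(s^2 + 5.6*s + 7.15)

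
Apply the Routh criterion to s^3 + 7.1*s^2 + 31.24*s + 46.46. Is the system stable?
Routh array:
s^3: [1, 31.24]; s^2: [7.1, 46.46]; s^1: [24.6963]; s^0: [46.46]
First column: [1, 7.1, 24.6963, 46.46]. Sign changes = 0.
Yes, stable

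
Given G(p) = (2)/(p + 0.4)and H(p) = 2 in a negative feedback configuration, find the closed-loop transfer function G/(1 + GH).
Closed-loop T = G/(1+GH).
Numerator: G_num * H_den = 2.
Denominator: G_den * H_den + G_num * H_num = (p + 0.4) + (4) = p + 4.4.
T(p) = (2)/(p + 4.4)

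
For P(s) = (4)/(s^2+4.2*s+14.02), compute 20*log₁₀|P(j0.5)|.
Substitute s = j*0.5: P(j0.5) = 0.283884 - 0.0432939j.
|P(j0.5)| = sqrt(Re² + Im²) = 0.2872.
20*log₁₀(0.2872) = -10.84 dB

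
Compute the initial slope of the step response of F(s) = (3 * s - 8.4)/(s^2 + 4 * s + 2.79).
IVT: y'(0⁺) = lim_{s→∞} s²·Y(s) = lim_{s→∞} s·F(s).
deg(num) = 1, deg(den) = 2, relative degree = 1, so s·F(s) → (leading num)/(leading den) = 3/1 = 3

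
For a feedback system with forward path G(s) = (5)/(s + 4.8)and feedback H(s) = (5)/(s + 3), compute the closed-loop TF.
Closed-loop T = G/(1+GH).
Numerator: G_num * H_den = 5*s + 15.
Denominator: G_den * H_den + G_num * H_num = (s^2 + 7.8*s + 14.4) + (25) = s^2 + 7.8*s + 39.4.
T(s) = (5*s + 15)/(s^2 + 7.8*s + 39.4)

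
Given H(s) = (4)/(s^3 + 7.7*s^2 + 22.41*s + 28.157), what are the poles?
Set denominator = 0: s^3 + 7.7*s^2 + 22.41*s + 28.157 = (s + 3.7)(s^2 + 4*s + 7.61) = 0 → Poles: -2 + 1.9j, -2 - 1.9j, -3.7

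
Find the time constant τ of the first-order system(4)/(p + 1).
First-order system: τ = -1/pole. Pole = -1. τ = -1/(-1) = 1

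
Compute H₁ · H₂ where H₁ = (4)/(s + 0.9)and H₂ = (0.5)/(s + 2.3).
Series: H = H₁ · H₂ = (n₁·n₂)/(d₁·d₂).
Num: n₁·n₂ = 2. Den: d₁·d₂ = s^2 + 3.2*s + 2.07.
H(s) = (2)/(s^2 + 3.2*s + 2.07)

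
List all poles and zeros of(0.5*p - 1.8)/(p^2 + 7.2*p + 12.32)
Set denominator = 0: p^2 + 7.2*p + 12.32 = (p + 2.8)(p + 4.4) = 0 → Poles: -2.8, -4.4
Set numerator = 0: 0.5*p - 1.8 = 0 → Zeros: 3.6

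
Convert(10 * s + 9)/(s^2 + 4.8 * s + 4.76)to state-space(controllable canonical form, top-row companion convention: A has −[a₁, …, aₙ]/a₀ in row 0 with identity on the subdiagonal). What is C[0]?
Reachable canonical form: C = numerator coefficients (right-aligned, zero-padded to length n).
num = 10*s + 9, C = [[10, 9]].
C[0] = 10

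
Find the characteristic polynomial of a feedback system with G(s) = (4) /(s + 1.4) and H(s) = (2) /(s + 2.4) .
Characteristic poly = G_den * H_den + G_num * H_num = (s^2 + 3.8*s + 3.36) + (8) = s^2 + 3.8*s + 11.36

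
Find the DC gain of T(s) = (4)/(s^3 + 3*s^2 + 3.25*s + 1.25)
DC gain = T(0) = num(0)/den(0) = 4/1.25 = 3.2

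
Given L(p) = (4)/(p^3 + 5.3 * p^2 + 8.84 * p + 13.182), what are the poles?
Set denominator = 0: p^3 + 5.3*p^2 + 8.84*p + 13.182 = (p + 3.9)(p^2 + 1.4*p + 3.38) = 0 → Poles: -0.7 + 1.7j, -0.7 - 1.7j, -3.9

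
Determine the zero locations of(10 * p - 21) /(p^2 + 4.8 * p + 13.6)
Set numerator = 0: 10*p - 21 = 0 → Zeros: 2.1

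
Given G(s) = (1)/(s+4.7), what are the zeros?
Numerator is a nonzero constant (1) → Zeros: none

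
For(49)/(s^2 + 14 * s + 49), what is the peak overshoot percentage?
Standard form: ωn²/(s²+2ζωn·s+ωn²) → ωn = 7, ζ = 1.
ζ ≥ 1, so the response is non-oscillatory: peak overshoot = 0%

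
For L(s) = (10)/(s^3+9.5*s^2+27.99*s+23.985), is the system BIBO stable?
Denominator: s^3 + 9.5*s^2 + 27.99*s + 23.985 = (s + 3.9)(s + 1.5)(s + 4.1). Poles: -1.5, -3.9, -4.1. All Re(p)<0: Yes (stable)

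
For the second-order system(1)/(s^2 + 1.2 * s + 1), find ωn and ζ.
Standard form: ωn²/(s²+2ζωn·s+ωn²).
const=1=ωn² → ωn=1, s coeff=1.2=2ζωn → ζ=0.6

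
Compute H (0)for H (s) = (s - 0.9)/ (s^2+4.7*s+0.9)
DC gain = H(0) = num(0)/den(0) = -0.9/0.9 = -1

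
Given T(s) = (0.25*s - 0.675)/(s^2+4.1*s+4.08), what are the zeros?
Set numerator = 0: 0.25*s - 0.675 = 0 → Zeros: 2.7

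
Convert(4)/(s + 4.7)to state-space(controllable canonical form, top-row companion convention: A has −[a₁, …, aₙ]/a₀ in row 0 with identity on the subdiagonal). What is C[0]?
Reachable canonical form: C = numerator coefficients (right-aligned, zero-padded to length n).
num = 4, C = [[4]].
C[0] = 4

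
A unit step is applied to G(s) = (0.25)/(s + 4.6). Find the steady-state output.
FVT: lim_{t→∞} y(t) = lim_{s→0} s*Y(s) where Y(s) = G(s)/s.
= lim_{s→0} G(s) = G(0) = num(0)/den(0) = 0.25/4.6 = 0.05435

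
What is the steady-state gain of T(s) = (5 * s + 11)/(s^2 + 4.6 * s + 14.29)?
DC gain = T(0) = num(0)/den(0) = 11/14.29 = 0.7698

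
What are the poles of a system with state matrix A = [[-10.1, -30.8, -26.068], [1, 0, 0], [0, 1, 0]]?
Eigenvalues solve det(λI - A) = 0.
Characteristic polynomial: λ^3 + 10.1*λ^2 + 30.8*λ + 26.068 = 0.
Factor: (λ + 1.4)(λ + 4.9)(λ + 3.8) = 0.
Roots: -1.4, -3.8, -4.9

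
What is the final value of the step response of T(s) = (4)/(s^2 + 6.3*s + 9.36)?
FVT: lim_{t→∞} y(t) = lim_{s→0} s*Y(s) where Y(s) = T(s)/s.
= lim_{s→0} T(s) = T(0) = num(0)/den(0) = 4/9.36 = 0.4274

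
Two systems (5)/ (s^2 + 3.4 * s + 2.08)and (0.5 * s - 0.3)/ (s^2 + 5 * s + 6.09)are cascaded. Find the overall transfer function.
Series: H = H₁ · H₂ = (n₁·n₂)/(d₁·d₂).
Num: n₁·n₂ = 2.5*s - 1.5. Den: d₁·d₂ = s^4 + 8.4*s^3 + 25.17*s^2 + 31.106*s + 12.6672.
H(s) = (2.5*s - 1.5)/(s^4 + 8.4*s^3 + 25.17*s^2 + 31.106*s + 12.6672)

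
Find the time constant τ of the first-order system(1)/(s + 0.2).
First-order system: τ = -1/pole. Pole = -0.2. τ = -1/(-0.2) = 5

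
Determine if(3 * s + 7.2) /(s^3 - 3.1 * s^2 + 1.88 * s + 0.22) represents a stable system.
Denominator: s^3 - 3.1*s^2 + 1.88*s + 0.22 = (s - 1)(s - 2.2)(s + 0.1). Poles: -0.1, 1, 2.2. All Re(p)<0: No (unstable)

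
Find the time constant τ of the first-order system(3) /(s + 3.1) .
First-order system: τ = -1/pole. Pole = -3.1. τ = -1/(-3.1) = 0.3226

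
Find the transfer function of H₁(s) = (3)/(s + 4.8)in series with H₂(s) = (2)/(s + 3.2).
Series: H = H₁ · H₂ = (n₁·n₂)/(d₁·d₂).
Num: n₁·n₂ = 6. Den: d₁·d₂ = s^2 + 8*s + 15.36.
H(s) = (6)/(s^2 + 8*s + 15.36)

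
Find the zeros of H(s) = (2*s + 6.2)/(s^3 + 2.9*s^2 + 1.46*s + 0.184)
Set numerator = 0: 2*s + 6.2 = 0 → Zeros: -3.1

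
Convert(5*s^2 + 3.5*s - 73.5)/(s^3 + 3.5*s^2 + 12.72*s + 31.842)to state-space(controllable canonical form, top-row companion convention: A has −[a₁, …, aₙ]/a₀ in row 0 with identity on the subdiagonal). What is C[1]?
Reachable canonical form: C = numerator coefficients (right-aligned, zero-padded to length n).
num = 5*s^2 + 3.5*s - 73.5, C = [[5, 3.5, -73.5]].
C[1] = 3.5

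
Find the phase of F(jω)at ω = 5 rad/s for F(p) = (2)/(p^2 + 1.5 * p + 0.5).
Substitute p = j*5: F(j5) = -0.0746382 - 0.0228484j.
∠F(j5) = atan2(Im, Re) = atan2(-0.0228484, -0.0746382) = -162.98°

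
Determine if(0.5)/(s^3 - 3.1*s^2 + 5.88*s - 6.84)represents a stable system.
Denominator: s^3 - 3.1*s^2 + 5.88*s - 6.84 = (s - 1.9)(s^2 - 1.2*s + 3.6). Poles: 0.6 + 1.8j, 0.6 - 1.8j, 1.9. All Re(p)<0: No (unstable)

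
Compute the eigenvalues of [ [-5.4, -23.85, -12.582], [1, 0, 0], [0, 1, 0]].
Eigenvalues solve det(λI - A) = 0.
Characteristic polynomial: λ^3 + 5.4*λ^2 + 23.85*λ + 12.582 = 0.
Factor: (λ + 0.6)(λ^2 + 4.8*λ + 20.97) = 0.
Roots: -0.6, -2.4 + 3.9j, -2.4 - 3.9j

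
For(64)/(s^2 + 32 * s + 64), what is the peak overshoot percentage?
Standard form: ωn²/(s²+2ζωn·s+ωn²) → ωn = 8, ζ = 2.
ζ ≥ 1, so the response is non-oscillatory: peak overshoot = 0%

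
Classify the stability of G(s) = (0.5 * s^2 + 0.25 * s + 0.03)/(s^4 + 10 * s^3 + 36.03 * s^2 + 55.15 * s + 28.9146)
Denominator: s^4 + 10*s^3 + 36.03*s^2 + 55.15*s + 28.9146 = (s + 1.1)(s + 3.9)(s^2 + 5*s + 6.74). Poles: -1.1, -2.5 + 0.7j, -2.5 - 0.7j, -3.9. Stable (all poles in LHP)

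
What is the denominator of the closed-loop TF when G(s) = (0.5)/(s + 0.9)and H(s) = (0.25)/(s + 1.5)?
Characteristic poly = G_den * H_den + G_num * H_num = (s^2 + 2.4*s + 1.35) + (0.125) = s^2 + 2.4*s + 1.475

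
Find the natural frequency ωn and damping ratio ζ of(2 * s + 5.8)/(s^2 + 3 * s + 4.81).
Underdamped: complex pole -1.5 + 1.6j. ωn = |pole| = 2.193, ζ = -Re(pole)/ωn = 0.6839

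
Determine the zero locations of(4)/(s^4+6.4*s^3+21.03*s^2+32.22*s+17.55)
Numerator is a nonzero constant (4) → Zeros: none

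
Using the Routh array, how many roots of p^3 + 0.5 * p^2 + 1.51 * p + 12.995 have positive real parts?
Routh array:
p^3: [1, 1.51]; p^2: [0.5, 12.995]; p^1: [-24.48]; p^0: [12.995]
First column: [1, 0.5, -24.48, 12.995]. Sign changes = RHP roots = 2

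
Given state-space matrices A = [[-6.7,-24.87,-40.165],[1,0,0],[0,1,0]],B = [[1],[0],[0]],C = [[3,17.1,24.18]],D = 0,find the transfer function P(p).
P(p) = C(pI - A)⁻¹B + D.
Characteristic polynomial det(pI - A) = p^3 + 6.7*p^2 + 24.87*p + 40.165.
Numerator from C·adj(pI-A)·B + D·det(pI-A) = 3*p^2 + 17.1*p + 24.18.
P(p) = (3*p^2 + 17.1*p + 24.18)/(p^3 + 6.7*p^2 + 24.87*p + 40.165)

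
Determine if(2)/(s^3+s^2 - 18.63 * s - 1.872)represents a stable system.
Denominator: s^3 + s^2 - 18.63*s - 1.872 = (s - 3.9)(s + 0.1)(s + 4.8). Poles: -0.1, -4.8, 3.9. All Re(p)<0: No (unstable)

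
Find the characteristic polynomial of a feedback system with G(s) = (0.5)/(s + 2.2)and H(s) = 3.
Characteristic poly = G_den * H_den + G_num * H_num = (s + 2.2) + (1.5) = s + 3.7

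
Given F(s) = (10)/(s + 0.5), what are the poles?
Set denominator = 0: s + 0.5 = 0 → Poles: -0.5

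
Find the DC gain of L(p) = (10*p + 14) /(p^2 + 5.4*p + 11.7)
DC gain = L(0) = num(0)/den(0) = 14/11.7 = 1.197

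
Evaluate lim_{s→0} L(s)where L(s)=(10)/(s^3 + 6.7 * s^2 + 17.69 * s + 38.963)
DC gain = L(0) = num(0)/den(0) = 10/38.963 = 0.2567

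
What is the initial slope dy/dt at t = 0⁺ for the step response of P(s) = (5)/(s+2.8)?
IVT: y'(0⁺) = lim_{s→∞} s²·Y(s) = lim_{s→∞} s·P(s).
deg(num) = 0, deg(den) = 1, relative degree = 1, so s·P(s) → (leading num)/(leading den) = 5/1 = 5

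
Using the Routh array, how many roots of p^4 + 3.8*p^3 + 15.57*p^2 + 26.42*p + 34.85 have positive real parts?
Routh array:
p^4: [1, 15.57, 34.85]; p^3: [3.8, 26.42]; p^2: [8.61737, 34.85]; p^1: [11.0522]; p^0: [34.85]
First column: [1, 3.8, 8.61737, 11.0522, 34.85]. Sign changes = RHP roots = 0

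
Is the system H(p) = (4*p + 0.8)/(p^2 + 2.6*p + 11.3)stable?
Denominator: p^2 + 2.6*p + 11.3. Poles: -1.3 + 3.1j, -1.3 - 3.1j. All Re(p)<0: Yes (stable)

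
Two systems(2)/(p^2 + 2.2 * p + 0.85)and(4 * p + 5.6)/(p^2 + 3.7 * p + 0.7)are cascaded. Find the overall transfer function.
Series: H = H₁ · H₂ = (n₁·n₂)/(d₁·d₂).
Num: n₁·n₂ = 8*p + 11.2. Den: d₁·d₂ = p^4 + 5.9*p^3 + 9.69*p^2 + 4.685*p + 0.595.
H(p) = (8*p + 11.2)/(p^4 + 5.9*p^3 + 9.69*p^2 + 4.685*p + 0.595)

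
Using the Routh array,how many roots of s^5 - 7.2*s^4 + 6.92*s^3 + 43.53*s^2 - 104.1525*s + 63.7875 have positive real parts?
Routh array:
s^5: [1, 6.92, -104.1525]; s^4: [-7.2, 43.53, 63.7875]; s^3: [12.9658, -95.2931]; s^2: [-9.38681, 63.7875]; s^1: [-7.18456]; s^0: [63.7875]
First column: [1, -7.2, 12.9658, -9.38681, -7.18456, 63.7875]. Sign changes = RHP roots = 4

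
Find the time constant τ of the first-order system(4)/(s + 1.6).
First-order system: τ = -1/pole. Pole = -1.6. τ = -1/(-1.6) = 0.625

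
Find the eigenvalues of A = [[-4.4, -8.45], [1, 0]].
Eigenvalues solve det(λI - A) = 0.
Characteristic polynomial: λ^2 + 4.4*λ + 8.45 = 0.
Roots: -2.2 + 1.9j, -2.2 - 1.9j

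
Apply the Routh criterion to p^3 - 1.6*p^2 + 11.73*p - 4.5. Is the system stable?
Routh array:
p^3: [1, 11.73]; p^2: [-1.6, -4.5]; p^1: [8.9175]; p^0: [-4.5]
First column: [1, -1.6, 8.9175, -4.5]. Sign changes = 3.
No, unstable (3 RHP root(s))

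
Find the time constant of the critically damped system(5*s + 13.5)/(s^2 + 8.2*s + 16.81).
Critically damped (ζ = 1): repeated real pole at -4.1, -4.1. τ = -1/pole = 0.2439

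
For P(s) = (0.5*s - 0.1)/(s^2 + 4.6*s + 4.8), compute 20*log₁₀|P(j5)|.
Substitute s = j*5: P(j5) = 0.0635192 - 0.0514386j.
|P(j5)| = sqrt(Re² + Im²) = 0.08174.
20*log₁₀(0.08174) = -21.75 dB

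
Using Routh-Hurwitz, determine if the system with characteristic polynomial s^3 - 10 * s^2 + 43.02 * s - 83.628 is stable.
Routh array:
s^3: [1, 43.02]; s^2: [-10, -83.628]; s^1: [34.6572]; s^0: [-83.628]
First column: [1, -10, 34.6572, -83.628]. Sign changes = 3.
No, unstable (3 RHP root(s))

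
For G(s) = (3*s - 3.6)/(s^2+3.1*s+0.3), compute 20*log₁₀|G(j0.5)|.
Substitute s = j*0.5: G(j0.5) = 0.891892 + 2.35135j.
|G(j0.5)| = sqrt(Re² + Im²) = 2.515.
20*log₁₀(2.515) = 8.01 dB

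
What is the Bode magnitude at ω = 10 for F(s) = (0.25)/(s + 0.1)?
Substitute s = j*10: F(j10) = 0.000249975 - 0.0249975j.
|F(j10)| = sqrt(Re² + Im²) = 0.025.
20*log₁₀(0.025) = -32.04 dB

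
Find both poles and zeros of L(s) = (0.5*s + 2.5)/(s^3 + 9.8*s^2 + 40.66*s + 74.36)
Set denominator = 0: s^3 + 9.8*s^2 + 40.66*s + 74.36 = (s + 4.4)(s^2 + 5.4*s + 16.9) = 0 → Poles: -2.7 + 3.1j, -2.7 - 3.1j, -4.4
Set numerator = 0: 0.5*s + 2.5 = 0 → Zeros: -5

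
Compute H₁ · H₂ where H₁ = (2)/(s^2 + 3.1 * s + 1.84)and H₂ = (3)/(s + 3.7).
Series: H = H₁ · H₂ = (n₁·n₂)/(d₁·d₂).
Num: n₁·n₂ = 6. Den: d₁·d₂ = s^3 + 6.8*s^2 + 13.31*s + 6.808.
H(s) = (6)/(s^3 + 6.8*s^2 + 13.31*s + 6.808)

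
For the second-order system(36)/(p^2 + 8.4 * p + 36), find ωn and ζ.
Standard form: ωn²/(p²+2ζωn·p+ωn²).
const=36=ωn² → ωn=6, p coeff=8.4=2ζωn → ζ=0.7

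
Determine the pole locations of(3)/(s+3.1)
Set denominator = 0: s + 3.1 = 0 → Poles: -3.1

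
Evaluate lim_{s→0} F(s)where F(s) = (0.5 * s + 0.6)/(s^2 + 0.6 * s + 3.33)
DC gain = F(0) = num(0)/den(0) = 0.6/3.33 = 0.1802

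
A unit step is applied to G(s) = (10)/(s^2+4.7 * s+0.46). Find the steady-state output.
FVT: lim_{t→∞} y(t) = lim_{s→0} s*Y(s) where Y(s) = G(s)/s.
= lim_{s→0} G(s) = G(0) = num(0)/den(0) = 10/0.46 = 21.74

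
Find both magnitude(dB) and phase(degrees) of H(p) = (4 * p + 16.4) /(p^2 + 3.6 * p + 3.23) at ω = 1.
Substitute p = j*1: H(j1) = 2.84237 - 2.79486j.
|H| = 20*log₁₀(sqrt(Re²+Im²)) = 12.01 dB.
∠H = atan2(Im, Re) = -44.52°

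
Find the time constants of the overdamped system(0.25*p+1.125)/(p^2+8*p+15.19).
Overdamped: real poles at -4.9, -3.1. τ = -1/pole → τ₁ = 0.2041, τ₂ = 0.3226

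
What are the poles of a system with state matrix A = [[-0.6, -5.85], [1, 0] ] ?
Eigenvalues solve det(λI - A) = 0.
Characteristic polynomial: λ^2 + 0.6*λ + 5.85 = 0.
Roots: -0.3 + 2.4j, -0.3 - 2.4j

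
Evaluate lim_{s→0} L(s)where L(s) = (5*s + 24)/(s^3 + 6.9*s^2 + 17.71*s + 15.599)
DC gain = L(0) = num(0)/den(0) = 24/15.599 = 1.539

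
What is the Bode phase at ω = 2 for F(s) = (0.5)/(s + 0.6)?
Substitute s = j*2: F(j2) = 0.0688073 - 0.229358j.
∠F(j2) = atan2(Im, Re) = atan2(-0.229358, 0.0688073) = -73.30°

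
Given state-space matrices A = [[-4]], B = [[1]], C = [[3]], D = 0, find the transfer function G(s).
G(s) = C(sI - A)⁻¹B + D.
Characteristic polynomial det(sI - A) = s + 4.
Numerator from C·adj(sI-A)·B + D·det(sI-A) = 3.
G(s) = (3)/(s + 4)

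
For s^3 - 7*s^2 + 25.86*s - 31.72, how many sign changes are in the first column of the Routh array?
Routh array:
s^3: [1, 25.86]; s^2: [-7, -31.72]; s^1: [21.3286]; s^0: [-31.72]
First column: [1, -7, 21.3286, -31.72]. Sign changes = 3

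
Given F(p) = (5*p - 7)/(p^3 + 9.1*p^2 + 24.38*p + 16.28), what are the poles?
Set denominator = 0: p^3 + 9.1*p^2 + 24.38*p + 16.28 = (p + 4.4)(p + 1)(p + 3.7) = 0 → Poles: -1, -3.7, -4.4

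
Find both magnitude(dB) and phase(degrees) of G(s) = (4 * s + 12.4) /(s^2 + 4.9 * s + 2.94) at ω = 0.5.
Substitute s = j*0.5: G(j0.5) = 2.88973 - 1.88842j.
|G| = 20*log₁₀(sqrt(Re²+Im²)) = 10.76 dB.
∠G = atan2(Im, Re) = -33.16°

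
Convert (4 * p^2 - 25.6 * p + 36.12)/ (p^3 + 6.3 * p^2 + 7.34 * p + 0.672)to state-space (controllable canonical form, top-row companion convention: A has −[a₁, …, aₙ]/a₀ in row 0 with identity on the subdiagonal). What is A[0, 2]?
Reachable canonical form for den = p^3 + 6.3*p^2 + 7.34*p + 0.672: top row of A = -[a₁,a₂,...,aₙ]/a₀, ones on the subdiagonal, zeros elsewhere.
A = [[-6.3, -7.34, -0.672], [1, 0, 0], [0, 1, 0]].
A[0,2] = -0.672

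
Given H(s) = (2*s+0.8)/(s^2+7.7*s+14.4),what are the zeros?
Set numerator = 0: 2*s + 0.8 = 0 → Zeros: -0.4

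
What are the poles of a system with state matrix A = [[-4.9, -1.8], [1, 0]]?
Eigenvalues solve det(λI - A) = 0.
Characteristic polynomial: λ^2 + 4.9*λ + 1.8 = 0.
Factor: (λ + 4.5)(λ + 0.4) = 0.
Roots: -0.4, -4.5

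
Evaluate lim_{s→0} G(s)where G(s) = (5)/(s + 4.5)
DC gain = G(0) = num(0)/den(0) = 5/4.5 = 1.111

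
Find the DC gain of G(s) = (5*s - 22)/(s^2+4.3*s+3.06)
DC gain = G(0) = num(0)/den(0) = -22/3.06 = -7.19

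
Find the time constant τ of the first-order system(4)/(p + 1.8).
First-order system: τ = -1/pole. Pole = -1.8. τ = -1/(-1.8) = 0.5556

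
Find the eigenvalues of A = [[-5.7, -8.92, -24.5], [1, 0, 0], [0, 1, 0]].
Eigenvalues solve det(λI - A) = 0.
Characteristic polynomial: λ^3 + 5.7*λ^2 + 8.92*λ + 24.5 = 0.
Factor: (λ + 4.9)(λ^2 + 0.8*λ + 5) = 0.
Roots: -0.4 + 2.2j, -0.4 - 2.2j, -4.9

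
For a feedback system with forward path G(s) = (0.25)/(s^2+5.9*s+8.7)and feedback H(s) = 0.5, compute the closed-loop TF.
Closed-loop T = G/(1+GH).
Numerator: G_num * H_den = 0.25.
Denominator: G_den * H_den + G_num * H_num = (s^2 + 5.9*s + 8.7) + (0.125) = s^2 + 5.9*s + 8.825.
T(s) = (0.25)/(s^2 + 5.9*s + 8.825)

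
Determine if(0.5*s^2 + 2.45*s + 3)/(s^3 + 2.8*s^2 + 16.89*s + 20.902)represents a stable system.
Denominator: s^3 + 2.8*s^2 + 16.89*s + 20.902 = (s + 1.4)(s^2 + 1.4*s + 14.93). Poles: -0.7 + 3.8j, -0.7 - 3.8j, -1.4. All Re(p)<0: Yes (stable)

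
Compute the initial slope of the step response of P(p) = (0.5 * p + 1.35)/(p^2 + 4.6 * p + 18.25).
IVT: y'(0⁺) = lim_{p→∞} p²·Y(p) = lim_{p→∞} p·P(p).
deg(num) = 1, deg(den) = 2, relative degree = 1, so p·P(p) → (leading num)/(leading den) = 0.5/1 = 0.5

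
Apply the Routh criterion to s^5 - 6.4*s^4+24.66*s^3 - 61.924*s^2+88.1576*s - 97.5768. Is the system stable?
Routh array:
s^5: [1, 24.66, 88.1576]; s^4: [-6.4, -61.924, -97.5768]; s^3: [14.9844, 72.9112]; s^2: [-30.7828, -97.5768]; s^1: [25.413]; s^0: [-97.5768]
First column: [1, -6.4, 14.9844, -30.7828, 25.413, -97.5768]. Sign changes = 5.
No, unstable (5 RHP root(s))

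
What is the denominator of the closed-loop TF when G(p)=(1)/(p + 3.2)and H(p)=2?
Characteristic poly = G_den * H_den + G_num * H_num = (p + 3.2) + (2) = p + 5.2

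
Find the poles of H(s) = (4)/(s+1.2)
Set denominator = 0: s + 1.2 = 0 → Poles: -1.2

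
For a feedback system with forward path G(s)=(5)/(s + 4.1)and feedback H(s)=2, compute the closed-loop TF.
Closed-loop T = G/(1+GH).
Numerator: G_num * H_den = 5.
Denominator: G_den * H_den + G_num * H_num = (s + 4.1) + (10) = s + 14.1.
T(s) = (5)/(s + 14.1)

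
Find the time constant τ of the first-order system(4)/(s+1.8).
First-order system: τ = -1/pole. Pole = -1.8. τ = -1/(-1.8) = 0.5556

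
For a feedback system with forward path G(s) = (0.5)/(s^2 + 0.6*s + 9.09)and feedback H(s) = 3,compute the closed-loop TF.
Closed-loop T = G/(1+GH).
Numerator: G_num * H_den = 0.5.
Denominator: G_den * H_den + G_num * H_num = (s^2 + 0.6*s + 9.09) + (1.5) = s^2 + 0.6*s + 10.59.
T(s) = (0.5)/(s^2 + 0.6*s + 10.59)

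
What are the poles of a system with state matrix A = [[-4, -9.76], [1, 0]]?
Eigenvalues solve det(λI - A) = 0.
Characteristic polynomial: λ^2 + 4*λ + 9.76 = 0.
Roots: -2 + 2.4j, -2 - 2.4j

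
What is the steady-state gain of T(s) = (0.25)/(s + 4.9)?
DC gain = T(0) = num(0)/den(0) = 0.25/4.9 = 0.05102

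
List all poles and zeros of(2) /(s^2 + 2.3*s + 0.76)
Set denominator = 0: s^2 + 2.3*s + 0.76 = (s + 1.9)(s + 0.4) = 0 → Poles: -0.4, -1.9
Numerator is a nonzero constant (2) → Zeros: none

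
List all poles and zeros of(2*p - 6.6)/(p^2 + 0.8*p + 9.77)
Set denominator = 0: p^2 + 0.8*p + 9.77 = 0 → Poles: -0.4 + 3.1j, -0.4 - 3.1j
Set numerator = 0: 2*p - 6.6 = 0 → Zeros: 3.3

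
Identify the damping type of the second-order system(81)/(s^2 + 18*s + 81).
Standard form: ωn²/(s²+2ζωn·s+ωn²) gives ωn=9, ζ=1.
Critically damped (ζ = 1)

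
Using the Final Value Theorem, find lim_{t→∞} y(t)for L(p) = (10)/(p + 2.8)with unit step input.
FVT: lim_{t→∞} y(t) = lim_{p→0} p*Y(p) where Y(p) = L(p)/p.
= lim_{p→0} L(p) = L(0) = num(0)/den(0) = 10/2.8 = 3.571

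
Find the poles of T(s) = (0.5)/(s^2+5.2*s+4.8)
Set denominator = 0: s^2 + 5.2*s + 4.8 = (s + 1.2)(s + 4) = 0 → Poles: -1.2, -4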